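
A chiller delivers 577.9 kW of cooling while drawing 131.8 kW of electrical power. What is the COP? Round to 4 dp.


COP = 577.9 / 131.8 = 4.3847

4.3847


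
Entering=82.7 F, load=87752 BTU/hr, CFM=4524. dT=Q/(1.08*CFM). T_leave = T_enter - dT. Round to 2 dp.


dT = 87752/(1.08*4524) = 17.9602
T_leave = 82.7 - 17.9602 = 64.74 F

64.74 F


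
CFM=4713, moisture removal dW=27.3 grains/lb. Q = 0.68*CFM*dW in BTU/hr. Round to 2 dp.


Q = 0.68 * 4713 * 27.3 = 87492.13 BTU/hr

87492.13 BTU/hr


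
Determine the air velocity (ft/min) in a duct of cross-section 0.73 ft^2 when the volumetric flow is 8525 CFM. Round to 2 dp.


V = 8525 / 0.73 = 11678.08 ft/min

11678.08 ft/min


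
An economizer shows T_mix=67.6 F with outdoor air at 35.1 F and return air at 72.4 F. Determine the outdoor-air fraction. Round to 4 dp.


frac = (67.6 - 72.4) / (35.1 - 72.4) = 0.1287

0.1287


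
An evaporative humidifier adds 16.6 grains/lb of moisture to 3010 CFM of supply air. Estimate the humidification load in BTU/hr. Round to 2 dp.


Q = 0.68 * 3010 * 16.6 = 33976.88 BTU/hr

33976.88 BTU/hr


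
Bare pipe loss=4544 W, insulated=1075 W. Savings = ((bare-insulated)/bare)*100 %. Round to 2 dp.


Savings = ((4544-1075)/4544)*100 = 76.34 %

76.34 %


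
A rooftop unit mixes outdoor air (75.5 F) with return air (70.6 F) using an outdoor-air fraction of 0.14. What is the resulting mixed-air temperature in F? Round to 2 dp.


T_mix = 0.14*75.5 + 0.86*70.6 = 71.29 F

71.29 F


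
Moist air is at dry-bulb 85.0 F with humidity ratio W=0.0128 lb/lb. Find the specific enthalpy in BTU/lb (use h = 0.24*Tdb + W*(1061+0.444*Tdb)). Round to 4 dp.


h = 0.24*85.0 + 0.0128*(1061+0.444*85.0) = 34.4639 BTU/lb

34.4639 BTU/lb


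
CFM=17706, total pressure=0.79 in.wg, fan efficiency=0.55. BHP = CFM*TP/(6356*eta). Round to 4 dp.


BHP = 17706 * 0.79 / (6356 * 0.55) = 4.0013 hp

4.0013 hp


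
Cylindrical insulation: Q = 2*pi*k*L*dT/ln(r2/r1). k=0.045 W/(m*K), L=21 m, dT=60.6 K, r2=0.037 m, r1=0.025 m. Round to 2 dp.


Q = 2*pi*0.045*21*60.6/ln(0.037/0.025) = 917.81 W

917.81 W


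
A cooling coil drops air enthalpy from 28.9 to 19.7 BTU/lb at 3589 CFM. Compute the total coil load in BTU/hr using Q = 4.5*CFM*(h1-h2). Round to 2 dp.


Q = 4.5 * 3589 * (28.9 - 19.7) = 148584.60 BTU/hr

148584.60 BTU/hr


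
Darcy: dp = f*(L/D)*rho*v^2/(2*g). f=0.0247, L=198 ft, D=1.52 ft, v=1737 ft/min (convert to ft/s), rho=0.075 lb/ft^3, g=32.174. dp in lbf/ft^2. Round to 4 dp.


v_fps = 1737/60 = 28.95 ft/s
dp = 0.0247*(198/1.52)*0.075*28.95^2/(2*32.174) = 3.1430 lbf/ft^2

3.1430 lbf/ft^2


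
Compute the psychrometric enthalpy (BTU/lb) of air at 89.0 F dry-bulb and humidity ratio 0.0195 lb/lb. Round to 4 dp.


h = 0.24*89.0 + 0.0195*(1061+0.444*89.0) = 42.8201 BTU/lb

42.8201 BTU/lb


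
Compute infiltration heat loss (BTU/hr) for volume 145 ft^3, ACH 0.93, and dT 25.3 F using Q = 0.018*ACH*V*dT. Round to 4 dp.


Q = 0.018 * 0.93 * 145 * 25.3 = 61.4107 BTU/hr

61.4107 BTU/hr


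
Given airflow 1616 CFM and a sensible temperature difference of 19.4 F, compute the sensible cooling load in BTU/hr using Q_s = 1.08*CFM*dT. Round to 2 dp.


Q = 1.08 * 1616 * 19.4 = 33858.43 BTU/hr

33858.43 BTU/hr


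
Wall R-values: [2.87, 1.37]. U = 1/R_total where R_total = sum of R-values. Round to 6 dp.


R_total = 2.87 + 1.37 = 4.24
U = 1/4.24 = 0.235849

0.235849


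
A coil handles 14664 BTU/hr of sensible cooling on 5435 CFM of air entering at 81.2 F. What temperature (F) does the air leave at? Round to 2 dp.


dT = 14664/(1.08*5435) = 2.4982
T_leave = 81.2 - 2.4982 = 78.70 F

78.70 F


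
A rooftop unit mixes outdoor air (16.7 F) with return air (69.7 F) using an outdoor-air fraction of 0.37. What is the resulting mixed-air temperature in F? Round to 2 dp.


T_mix = 0.37*16.7 + 0.63*69.7 = 50.09 F

50.09 F


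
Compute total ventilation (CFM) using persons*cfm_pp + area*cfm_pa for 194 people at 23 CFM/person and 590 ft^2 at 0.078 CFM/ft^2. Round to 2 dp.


Total = 194*23 + 590*0.078 = 4508.02 CFM

4508.02 CFM


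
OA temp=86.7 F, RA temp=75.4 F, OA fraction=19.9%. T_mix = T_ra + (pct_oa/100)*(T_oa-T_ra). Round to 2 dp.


T_mix = 75.4 + (19.9/100)*(86.7-75.4) = 77.65 F

77.65 F


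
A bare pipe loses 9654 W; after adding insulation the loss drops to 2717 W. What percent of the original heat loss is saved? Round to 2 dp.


Savings = ((9654-2717)/9654)*100 = 71.86 %

71.86 %


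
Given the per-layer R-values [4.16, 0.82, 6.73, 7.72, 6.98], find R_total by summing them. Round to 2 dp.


R_total = 4.16 + 0.82 + 6.73 + 7.72 + 6.98 = 26.41

26.41


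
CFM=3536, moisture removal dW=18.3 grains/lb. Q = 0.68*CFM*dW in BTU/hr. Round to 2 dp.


Q = 0.68 * 3536 * 18.3 = 44001.98 BTU/hr

44001.98 BTU/hr


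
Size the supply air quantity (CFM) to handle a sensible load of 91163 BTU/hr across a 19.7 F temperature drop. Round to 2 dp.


CFM = 91163 / (1.08 * 19.7) = 4284.78

4284.78 CFM


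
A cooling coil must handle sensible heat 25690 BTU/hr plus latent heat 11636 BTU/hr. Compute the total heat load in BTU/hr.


Qt = 25690 + 11636 = 37326 BTU/hr

37326 BTU/hr


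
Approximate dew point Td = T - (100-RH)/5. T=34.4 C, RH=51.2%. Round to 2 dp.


Td = 34.4 - (100-51.2)/5 = 24.64 C

24.64 C


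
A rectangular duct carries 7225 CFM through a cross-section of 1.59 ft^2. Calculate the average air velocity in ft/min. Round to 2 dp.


V = 7225 / 1.59 = 4544.03 ft/min

4544.03 ft/min


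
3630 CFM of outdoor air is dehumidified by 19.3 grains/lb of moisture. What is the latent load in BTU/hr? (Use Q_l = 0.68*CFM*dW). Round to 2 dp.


Q = 0.68 * 3630 * 19.3 = 47640.12 BTU/hr

47640.12 BTU/hr


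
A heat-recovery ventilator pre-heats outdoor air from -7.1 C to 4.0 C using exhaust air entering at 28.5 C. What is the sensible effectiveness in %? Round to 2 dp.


eff = (4.0-(-7.1))/(28.5-(-7.1))*100 = 31.18 %

31.18 %


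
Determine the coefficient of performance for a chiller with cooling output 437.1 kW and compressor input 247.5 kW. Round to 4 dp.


COP = 437.1 / 247.5 = 1.7661

1.7661


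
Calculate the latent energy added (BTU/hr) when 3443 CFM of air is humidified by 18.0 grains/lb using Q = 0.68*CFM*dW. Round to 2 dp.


Q = 0.68 * 3443 * 18.0 = 42142.32 BTU/hr

42142.32 BTU/hr


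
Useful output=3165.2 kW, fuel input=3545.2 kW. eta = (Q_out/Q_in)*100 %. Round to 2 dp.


eta = (3165.2/3545.2)*100 = 89.28 %

89.28 %


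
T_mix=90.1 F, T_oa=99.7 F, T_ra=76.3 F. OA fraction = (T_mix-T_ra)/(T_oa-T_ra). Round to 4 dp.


frac = (90.1 - 76.3) / (99.7 - 76.3) = 0.5897

0.5897


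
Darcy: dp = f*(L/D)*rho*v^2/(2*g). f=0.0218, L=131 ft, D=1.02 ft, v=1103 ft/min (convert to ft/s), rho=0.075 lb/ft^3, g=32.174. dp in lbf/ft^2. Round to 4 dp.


v_fps = 1103/60 = 18.3833 ft/s
dp = 0.0218*(131/1.02)*0.075*18.3833^2/(2*32.174) = 1.1028 lbf/ft^2

1.1028 lbf/ft^2


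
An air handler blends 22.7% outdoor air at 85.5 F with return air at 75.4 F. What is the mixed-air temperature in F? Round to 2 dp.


T_mix = 75.4 + (22.7/100)*(85.5-75.4) = 77.69 F

77.69 F


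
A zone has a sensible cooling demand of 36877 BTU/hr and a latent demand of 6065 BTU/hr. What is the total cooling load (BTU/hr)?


Qt = 36877 + 6065 = 42942 BTU/hr

42942 BTU/hr


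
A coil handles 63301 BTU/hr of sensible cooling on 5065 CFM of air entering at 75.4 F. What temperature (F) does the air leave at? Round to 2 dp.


dT = 63301/(1.08*5065) = 11.5720
T_leave = 75.4 - 11.5720 = 63.83 F

63.83 F


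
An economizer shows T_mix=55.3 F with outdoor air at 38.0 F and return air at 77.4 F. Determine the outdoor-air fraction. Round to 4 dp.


frac = (55.3 - 77.4) / (38.0 - 77.4) = 0.5609

0.5609


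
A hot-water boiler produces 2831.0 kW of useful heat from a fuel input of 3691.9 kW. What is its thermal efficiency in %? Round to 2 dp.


eta = (2831.0/3691.9)*100 = 76.68 %

76.68 %


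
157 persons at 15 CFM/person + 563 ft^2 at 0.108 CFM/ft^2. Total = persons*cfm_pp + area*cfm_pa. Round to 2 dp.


Total = 157*15 + 563*0.108 = 2415.80 CFM

2415.80 CFM


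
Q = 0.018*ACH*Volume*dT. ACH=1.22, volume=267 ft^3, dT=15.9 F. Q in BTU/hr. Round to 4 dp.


Q = 0.018 * 1.22 * 267 * 15.9 = 93.2268 BTU/hr

93.2268 BTU/hr


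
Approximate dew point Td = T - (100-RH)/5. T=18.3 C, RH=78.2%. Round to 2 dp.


Td = 18.3 - (100-78.2)/5 = 13.94 C

13.94 C


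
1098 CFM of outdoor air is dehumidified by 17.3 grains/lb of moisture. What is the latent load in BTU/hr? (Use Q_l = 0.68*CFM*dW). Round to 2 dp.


Q = 0.68 * 1098 * 17.3 = 12916.87 BTU/hr

12916.87 BTU/hr


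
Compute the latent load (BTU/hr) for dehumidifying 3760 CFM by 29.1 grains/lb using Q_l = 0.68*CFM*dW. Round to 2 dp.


Q = 0.68 * 3760 * 29.1 = 74402.88 BTU/hr

74402.88 BTU/hr


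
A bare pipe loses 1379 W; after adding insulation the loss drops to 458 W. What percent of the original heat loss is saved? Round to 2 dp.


Savings = ((1379-458)/1379)*100 = 66.79 %

66.79 %


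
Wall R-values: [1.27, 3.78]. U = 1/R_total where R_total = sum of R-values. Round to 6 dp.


R_total = 1.27 + 3.78 = 5.05
U = 1/5.05 = 0.198020

0.198020


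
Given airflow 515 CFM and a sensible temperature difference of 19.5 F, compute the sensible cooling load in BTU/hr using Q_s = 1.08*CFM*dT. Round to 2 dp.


Q = 1.08 * 515 * 19.5 = 10845.90 BTU/hr

10845.90 BTU/hr


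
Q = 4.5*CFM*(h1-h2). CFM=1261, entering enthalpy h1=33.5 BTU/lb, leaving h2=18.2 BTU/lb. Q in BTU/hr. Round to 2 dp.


Q = 4.5 * 1261 * (33.5 - 18.2) = 86819.85 BTU/hr

86819.85 BTU/hr


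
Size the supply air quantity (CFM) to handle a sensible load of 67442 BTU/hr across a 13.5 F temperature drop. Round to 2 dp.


CFM = 67442 / (1.08 * 13.5) = 4625.65

4625.65 CFM


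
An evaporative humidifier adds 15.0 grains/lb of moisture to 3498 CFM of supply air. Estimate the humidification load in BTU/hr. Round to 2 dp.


Q = 0.68 * 3498 * 15.0 = 35679.60 BTU/hr

35679.60 BTU/hr


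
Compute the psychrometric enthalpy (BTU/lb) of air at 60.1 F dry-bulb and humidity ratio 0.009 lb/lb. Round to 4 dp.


h = 0.24*60.1 + 0.009*(1061+0.444*60.1) = 24.2132 BTU/lb

24.2132 BTU/lb


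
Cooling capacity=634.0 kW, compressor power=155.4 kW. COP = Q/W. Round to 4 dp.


COP = 634.0 / 155.4 = 4.0798

4.0798


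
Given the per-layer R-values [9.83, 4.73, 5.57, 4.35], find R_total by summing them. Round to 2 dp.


R_total = 9.83 + 4.73 + 5.57 + 4.35 = 24.48

24.48


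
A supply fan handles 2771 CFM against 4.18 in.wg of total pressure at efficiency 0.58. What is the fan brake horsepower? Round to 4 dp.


BHP = 2771 * 4.18 / (6356 * 0.58) = 3.1420 hp

3.1420 hp


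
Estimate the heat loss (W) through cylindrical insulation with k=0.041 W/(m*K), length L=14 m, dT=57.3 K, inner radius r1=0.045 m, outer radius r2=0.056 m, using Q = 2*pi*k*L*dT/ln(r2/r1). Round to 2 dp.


Q = 2*pi*0.041*14*57.3/ln(0.056/0.045) = 944.97 W

944.97 W


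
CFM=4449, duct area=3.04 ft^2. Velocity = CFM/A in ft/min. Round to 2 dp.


V = 4449 / 3.04 = 1463.49 ft/min

1463.49 ft/min


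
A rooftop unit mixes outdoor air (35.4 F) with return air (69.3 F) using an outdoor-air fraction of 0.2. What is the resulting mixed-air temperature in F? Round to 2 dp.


T_mix = 0.2*35.4 + 0.8*69.3 = 62.52 F

62.52 F


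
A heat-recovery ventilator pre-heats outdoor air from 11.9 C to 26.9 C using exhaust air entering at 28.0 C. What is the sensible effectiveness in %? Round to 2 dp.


eff = (26.9-11.9)/(28.0-11.9)*100 = 93.17 %

93.17 %


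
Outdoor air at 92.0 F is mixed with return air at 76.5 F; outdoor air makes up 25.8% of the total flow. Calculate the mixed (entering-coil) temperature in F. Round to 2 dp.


T_mix = 76.5 + (25.8/100)*(92.0-76.5) = 80.50 F

80.50 F


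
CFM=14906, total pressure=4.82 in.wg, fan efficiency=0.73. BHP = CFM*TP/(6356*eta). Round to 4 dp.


BHP = 14906 * 4.82 / (6356 * 0.73) = 15.4847 hp

15.4847 hp


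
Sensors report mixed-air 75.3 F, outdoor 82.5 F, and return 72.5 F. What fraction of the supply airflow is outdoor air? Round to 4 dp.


frac = (75.3 - 72.5) / (82.5 - 72.5) = 0.2800

0.2800


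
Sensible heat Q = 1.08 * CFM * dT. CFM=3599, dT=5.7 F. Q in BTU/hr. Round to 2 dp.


Q = 1.08 * 3599 * 5.7 = 22155.44 BTU/hr

22155.44 BTU/hr


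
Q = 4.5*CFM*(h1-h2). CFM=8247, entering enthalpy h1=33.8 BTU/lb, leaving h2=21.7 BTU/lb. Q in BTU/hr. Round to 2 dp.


Q = 4.5 * 8247 * (33.8 - 21.7) = 449049.15 BTU/hr

449049.15 BTU/hr


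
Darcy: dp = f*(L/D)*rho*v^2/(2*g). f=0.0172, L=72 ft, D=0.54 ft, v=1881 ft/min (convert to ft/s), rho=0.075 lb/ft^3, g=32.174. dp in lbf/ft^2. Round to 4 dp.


v_fps = 1881/60 = 31.35 ft/s
dp = 0.0172*(72/0.54)*0.075*31.35^2/(2*32.174) = 2.6271 lbf/ft^2

2.6271 lbf/ft^2


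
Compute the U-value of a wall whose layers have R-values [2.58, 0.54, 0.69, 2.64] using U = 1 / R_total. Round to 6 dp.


R_total = 2.58 + 0.54 + 0.69 + 2.64 = 6.45
U = 1/6.45 = 0.155039

0.155039


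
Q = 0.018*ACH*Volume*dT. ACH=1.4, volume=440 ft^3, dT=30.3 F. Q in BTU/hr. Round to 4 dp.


Q = 0.018 * 1.4 * 440 * 30.3 = 335.9664 BTU/hr

335.9664 BTU/hr


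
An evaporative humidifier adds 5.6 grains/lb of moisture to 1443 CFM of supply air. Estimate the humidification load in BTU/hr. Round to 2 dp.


Q = 0.68 * 1443 * 5.6 = 5494.94 BTU/hr

5494.94 BTU/hr


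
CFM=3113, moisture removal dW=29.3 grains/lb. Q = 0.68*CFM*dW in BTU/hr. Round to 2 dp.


Q = 0.68 * 3113 * 29.3 = 62023.41 BTU/hr

62023.41 BTU/hr


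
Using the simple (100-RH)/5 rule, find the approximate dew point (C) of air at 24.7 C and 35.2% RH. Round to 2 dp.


Td = 24.7 - (100-35.2)/5 = 11.74 C

11.74 C


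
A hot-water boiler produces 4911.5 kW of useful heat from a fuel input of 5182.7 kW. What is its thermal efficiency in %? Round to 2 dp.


eta = (4911.5/5182.7)*100 = 94.77 %

94.77 %


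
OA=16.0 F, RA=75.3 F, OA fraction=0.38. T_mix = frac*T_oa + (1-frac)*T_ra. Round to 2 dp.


T_mix = 0.38*16.0 + 0.62*75.3 = 52.77 F

52.77 F


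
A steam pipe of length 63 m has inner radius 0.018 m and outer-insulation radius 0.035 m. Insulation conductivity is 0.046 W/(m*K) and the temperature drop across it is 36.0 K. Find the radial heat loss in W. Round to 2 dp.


Q = 2*pi*0.046*63*36.0/ln(0.035/0.018) = 985.77 W

985.77 W


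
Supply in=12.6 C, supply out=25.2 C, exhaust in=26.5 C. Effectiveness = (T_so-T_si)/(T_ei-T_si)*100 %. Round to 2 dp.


eff = (25.2-12.6)/(26.5-12.6)*100 = 90.65 %

90.65 %


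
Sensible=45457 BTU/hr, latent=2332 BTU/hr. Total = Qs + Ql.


Qt = 45457 + 2332 = 47789 BTU/hr

47789 BTU/hr


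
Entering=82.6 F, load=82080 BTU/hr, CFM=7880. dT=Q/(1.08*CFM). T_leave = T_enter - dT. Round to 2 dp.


dT = 82080/(1.08*7880) = 9.6447
T_leave = 82.6 - 9.6447 = 72.96 F

72.96 F


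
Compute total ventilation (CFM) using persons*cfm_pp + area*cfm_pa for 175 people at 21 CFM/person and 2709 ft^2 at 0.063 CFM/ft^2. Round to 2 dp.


Total = 175*21 + 2709*0.063 = 3845.67 CFM

3845.67 CFM


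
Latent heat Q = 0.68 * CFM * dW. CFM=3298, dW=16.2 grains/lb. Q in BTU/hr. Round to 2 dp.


Q = 0.68 * 3298 * 16.2 = 36330.77 BTU/hr

36330.77 BTU/hr


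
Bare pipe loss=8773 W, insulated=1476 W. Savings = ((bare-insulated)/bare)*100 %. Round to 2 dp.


Savings = ((8773-1476)/8773)*100 = 83.18 %

83.18 %


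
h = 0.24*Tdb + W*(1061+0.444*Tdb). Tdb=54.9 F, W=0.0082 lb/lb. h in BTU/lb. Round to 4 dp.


h = 0.24*54.9 + 0.0082*(1061+0.444*54.9) = 22.0761 BTU/lb

22.0761 BTU/lb


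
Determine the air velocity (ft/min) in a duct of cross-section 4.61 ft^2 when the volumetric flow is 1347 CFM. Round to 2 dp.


V = 1347 / 4.61 = 292.19 ft/min

292.19 ft/min


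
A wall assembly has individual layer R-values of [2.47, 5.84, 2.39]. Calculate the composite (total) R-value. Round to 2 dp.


R_total = 2.47 + 5.84 + 2.39 = 10.70

10.70


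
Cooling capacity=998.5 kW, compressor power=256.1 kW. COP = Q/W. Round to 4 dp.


COP = 998.5 / 256.1 = 3.8989

3.8989


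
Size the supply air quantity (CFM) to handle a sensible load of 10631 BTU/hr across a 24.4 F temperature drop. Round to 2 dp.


CFM = 10631 / (1.08 * 24.4) = 403.42

403.42 CFM


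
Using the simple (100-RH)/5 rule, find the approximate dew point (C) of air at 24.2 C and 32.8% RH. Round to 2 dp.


Td = 24.2 - (100-32.8)/5 = 10.76 C

10.76 C


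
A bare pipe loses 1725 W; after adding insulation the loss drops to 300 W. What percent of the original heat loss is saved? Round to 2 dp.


Savings = ((1725-300)/1725)*100 = 82.61 %

82.61 %


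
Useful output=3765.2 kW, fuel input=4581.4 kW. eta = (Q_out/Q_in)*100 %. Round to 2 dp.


eta = (3765.2/4581.4)*100 = 82.18 %

82.18 %


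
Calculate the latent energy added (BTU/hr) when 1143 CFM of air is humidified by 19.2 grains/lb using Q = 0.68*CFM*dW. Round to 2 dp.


Q = 0.68 * 1143 * 19.2 = 14923.01 BTU/hr

14923.01 BTU/hr


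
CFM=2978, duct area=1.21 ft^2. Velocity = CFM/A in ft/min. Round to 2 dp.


V = 2978 / 1.21 = 2461.16 ft/min

2461.16 ft/min


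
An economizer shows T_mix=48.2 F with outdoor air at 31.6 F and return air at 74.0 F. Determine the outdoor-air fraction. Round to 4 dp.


frac = (48.2 - 74.0) / (31.6 - 74.0) = 0.6085

0.6085


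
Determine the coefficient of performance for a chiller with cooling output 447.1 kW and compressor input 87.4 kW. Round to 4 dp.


COP = 447.1 / 87.4 = 5.1156

5.1156


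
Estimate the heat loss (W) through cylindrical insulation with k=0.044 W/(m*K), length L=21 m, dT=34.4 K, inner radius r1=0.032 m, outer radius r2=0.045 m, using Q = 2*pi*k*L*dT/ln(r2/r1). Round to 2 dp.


Q = 2*pi*0.044*21*34.4/ln(0.045/0.032) = 585.80 W

585.80 W


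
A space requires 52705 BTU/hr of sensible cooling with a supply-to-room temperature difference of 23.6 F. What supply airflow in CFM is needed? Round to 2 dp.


CFM = 52705 / (1.08 * 23.6) = 2067.84

2067.84 CFM


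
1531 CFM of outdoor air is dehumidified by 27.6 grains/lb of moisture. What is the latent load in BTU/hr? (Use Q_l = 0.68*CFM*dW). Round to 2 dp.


Q = 0.68 * 1531 * 27.6 = 28733.81 BTU/hr

28733.81 BTU/hr


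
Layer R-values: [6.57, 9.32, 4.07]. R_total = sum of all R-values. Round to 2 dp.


R_total = 6.57 + 9.32 + 4.07 = 19.96

19.96


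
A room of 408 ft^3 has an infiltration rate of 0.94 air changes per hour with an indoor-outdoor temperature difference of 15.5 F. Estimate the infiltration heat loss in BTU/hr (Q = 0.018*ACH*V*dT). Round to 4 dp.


Q = 0.018 * 0.94 * 408 * 15.5 = 107.0021 BTU/hr

107.0021 BTU/hr


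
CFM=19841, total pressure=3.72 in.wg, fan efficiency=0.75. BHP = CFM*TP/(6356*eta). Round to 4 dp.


BHP = 19841 * 3.72 / (6356 * 0.75) = 15.4832 hp

15.4832 hp


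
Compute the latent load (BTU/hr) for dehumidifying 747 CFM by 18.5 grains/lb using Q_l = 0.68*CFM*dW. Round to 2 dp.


Q = 0.68 * 747 * 18.5 = 9397.26 BTU/hr

9397.26 BTU/hr


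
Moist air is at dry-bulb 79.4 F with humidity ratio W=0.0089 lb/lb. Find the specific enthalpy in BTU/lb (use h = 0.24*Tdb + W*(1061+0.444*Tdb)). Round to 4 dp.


h = 0.24*79.4 + 0.0089*(1061+0.444*79.4) = 28.8127 BTU/lb

28.8127 BTU/lb


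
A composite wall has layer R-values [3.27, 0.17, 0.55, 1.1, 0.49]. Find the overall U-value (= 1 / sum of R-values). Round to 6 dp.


R_total = 3.27 + 0.17 + 0.55 + 1.1 + 0.49 = 5.58
U = 1/5.58 = 0.179211

0.179211


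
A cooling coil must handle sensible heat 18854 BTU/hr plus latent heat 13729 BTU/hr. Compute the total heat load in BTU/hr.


Qt = 18854 + 13729 = 32583 BTU/hr

32583 BTU/hr


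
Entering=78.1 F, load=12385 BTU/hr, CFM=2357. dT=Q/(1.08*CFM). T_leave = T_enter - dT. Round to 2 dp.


dT = 12385/(1.08*2357) = 4.8653
T_leave = 78.1 - 4.8653 = 73.23 F

73.23 F


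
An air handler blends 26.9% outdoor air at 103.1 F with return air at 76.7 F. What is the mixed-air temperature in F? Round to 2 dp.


T_mix = 76.7 + (26.9/100)*(103.1-76.7) = 83.80 F

83.80 F


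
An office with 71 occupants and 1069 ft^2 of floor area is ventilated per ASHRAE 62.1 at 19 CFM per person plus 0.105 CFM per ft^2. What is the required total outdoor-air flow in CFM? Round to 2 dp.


Total = 71*19 + 1069*0.105 = 1461.25 CFM

1461.25 CFM


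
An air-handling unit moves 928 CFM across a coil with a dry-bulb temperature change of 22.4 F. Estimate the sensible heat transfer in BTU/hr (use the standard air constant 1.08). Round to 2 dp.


Q = 1.08 * 928 * 22.4 = 22450.18 BTU/hr

22450.18 BTU/hr


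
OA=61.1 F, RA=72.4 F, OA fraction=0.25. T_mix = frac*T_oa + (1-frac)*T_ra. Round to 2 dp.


T_mix = 0.25*61.1 + 0.75*72.4 = 69.58 F

69.58 F


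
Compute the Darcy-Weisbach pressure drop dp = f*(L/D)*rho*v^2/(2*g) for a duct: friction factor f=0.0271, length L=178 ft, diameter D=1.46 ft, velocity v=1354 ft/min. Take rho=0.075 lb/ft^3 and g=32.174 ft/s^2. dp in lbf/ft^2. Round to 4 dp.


v_fps = 1354/60 = 22.5667 ft/s
dp = 0.0271*(178/1.46)*0.075*22.5667^2/(2*32.174) = 1.9611 lbf/ft^2

1.9611 lbf/ft^2


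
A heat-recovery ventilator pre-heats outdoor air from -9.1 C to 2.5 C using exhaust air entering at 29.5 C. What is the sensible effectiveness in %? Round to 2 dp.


eff = (2.5-(-9.1))/(29.5-(-9.1))*100 = 30.05 %

30.05 %


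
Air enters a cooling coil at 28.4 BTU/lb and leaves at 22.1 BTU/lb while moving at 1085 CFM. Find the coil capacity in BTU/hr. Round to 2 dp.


Q = 4.5 * 1085 * (28.4 - 22.1) = 30759.75 BTU/hr

30759.75 BTU/hr


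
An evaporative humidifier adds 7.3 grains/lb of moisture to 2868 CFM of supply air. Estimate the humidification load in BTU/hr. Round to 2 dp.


Q = 0.68 * 2868 * 7.3 = 14236.75 BTU/hr

14236.75 BTU/hr


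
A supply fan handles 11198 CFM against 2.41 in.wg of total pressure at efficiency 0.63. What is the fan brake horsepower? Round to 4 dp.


BHP = 11198 * 2.41 / (6356 * 0.63) = 6.7396 hp

6.7396 hp


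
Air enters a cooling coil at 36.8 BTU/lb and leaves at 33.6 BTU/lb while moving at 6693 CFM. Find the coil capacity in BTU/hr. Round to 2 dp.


Q = 4.5 * 6693 * (36.8 - 33.6) = 96379.20 BTU/hr

96379.20 BTU/hr


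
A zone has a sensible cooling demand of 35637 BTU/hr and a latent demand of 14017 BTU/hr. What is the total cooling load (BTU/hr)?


Qt = 35637 + 14017 = 49654 BTU/hr

49654 BTU/hr


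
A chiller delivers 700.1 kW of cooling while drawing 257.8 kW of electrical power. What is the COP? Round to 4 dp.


COP = 700.1 / 257.8 = 2.7157

2.7157


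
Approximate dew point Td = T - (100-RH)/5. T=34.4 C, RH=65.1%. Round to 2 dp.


Td = 34.4 - (100-65.1)/5 = 27.42 C

27.42 C


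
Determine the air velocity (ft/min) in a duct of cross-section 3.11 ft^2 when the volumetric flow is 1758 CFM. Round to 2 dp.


V = 1758 / 3.11 = 565.27 ft/min

565.27 ft/min


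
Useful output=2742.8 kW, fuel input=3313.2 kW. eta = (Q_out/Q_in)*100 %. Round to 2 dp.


eta = (2742.8/3313.2)*100 = 82.78 %

82.78 %


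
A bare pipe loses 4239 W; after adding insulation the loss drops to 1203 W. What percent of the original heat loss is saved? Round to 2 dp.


Savings = ((4239-1203)/4239)*100 = 71.62 %

71.62 %


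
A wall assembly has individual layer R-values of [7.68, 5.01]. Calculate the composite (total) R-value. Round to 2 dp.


R_total = 7.68 + 5.01 = 12.69

12.69


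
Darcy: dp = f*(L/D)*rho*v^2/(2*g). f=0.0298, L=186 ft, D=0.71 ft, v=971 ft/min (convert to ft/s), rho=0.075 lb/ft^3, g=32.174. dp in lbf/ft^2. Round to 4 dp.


v_fps = 971/60 = 16.1833 ft/s
dp = 0.0298*(186/0.71)*0.075*16.1833^2/(2*32.174) = 2.3830 lbf/ft^2

2.3830 lbf/ft^2


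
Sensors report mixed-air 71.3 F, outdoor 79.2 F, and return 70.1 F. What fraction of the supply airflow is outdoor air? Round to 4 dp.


frac = (71.3 - 70.1) / (79.2 - 70.1) = 0.1319

0.1319


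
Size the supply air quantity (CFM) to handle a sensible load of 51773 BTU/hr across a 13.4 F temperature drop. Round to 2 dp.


CFM = 51773 / (1.08 * 13.4) = 3577.46

3577.46 CFM


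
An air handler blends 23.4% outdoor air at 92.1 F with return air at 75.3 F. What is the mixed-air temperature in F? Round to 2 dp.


T_mix = 75.3 + (23.4/100)*(92.1-75.3) = 79.23 F

79.23 F


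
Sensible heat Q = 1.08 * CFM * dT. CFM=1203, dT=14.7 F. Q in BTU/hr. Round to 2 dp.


Q = 1.08 * 1203 * 14.7 = 19098.83 BTU/hr

19098.83 BTU/hr


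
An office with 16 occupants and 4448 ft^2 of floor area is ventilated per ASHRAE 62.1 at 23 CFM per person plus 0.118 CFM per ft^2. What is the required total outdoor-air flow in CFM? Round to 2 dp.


Total = 16*23 + 4448*0.118 = 892.86 CFM

892.86 CFM


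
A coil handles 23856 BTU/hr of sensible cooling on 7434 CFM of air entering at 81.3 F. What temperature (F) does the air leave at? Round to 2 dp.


dT = 23856/(1.08*7434) = 2.9713
T_leave = 81.3 - 2.9713 = 78.33 F

78.33 F


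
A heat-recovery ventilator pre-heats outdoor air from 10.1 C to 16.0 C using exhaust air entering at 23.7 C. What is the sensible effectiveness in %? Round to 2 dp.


eff = (16.0-10.1)/(23.7-10.1)*100 = 43.38 %

43.38 %


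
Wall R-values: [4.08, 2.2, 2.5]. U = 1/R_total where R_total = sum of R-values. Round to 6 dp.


R_total = 4.08 + 2.2 + 2.5 = 8.78
U = 1/8.78 = 0.113895

0.113895


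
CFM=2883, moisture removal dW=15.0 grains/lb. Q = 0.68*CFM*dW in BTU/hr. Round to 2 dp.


Q = 0.68 * 2883 * 15.0 = 29406.60 BTU/hr

29406.60 BTU/hr


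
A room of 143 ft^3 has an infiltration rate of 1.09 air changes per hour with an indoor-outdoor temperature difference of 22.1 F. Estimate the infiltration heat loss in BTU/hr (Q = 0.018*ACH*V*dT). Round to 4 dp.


Q = 0.018 * 1.09 * 143 * 22.1 = 62.0051 BTU/hr

62.0051 BTU/hr


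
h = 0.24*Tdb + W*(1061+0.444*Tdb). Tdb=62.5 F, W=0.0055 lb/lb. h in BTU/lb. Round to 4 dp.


h = 0.24*62.5 + 0.0055*(1061+0.444*62.5) = 20.9881 BTU/lb

20.9881 BTU/lb


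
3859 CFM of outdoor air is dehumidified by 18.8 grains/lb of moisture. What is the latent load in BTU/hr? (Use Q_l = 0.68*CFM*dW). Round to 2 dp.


Q = 0.68 * 3859 * 18.8 = 49333.46 BTU/hr

49333.46 BTU/hr


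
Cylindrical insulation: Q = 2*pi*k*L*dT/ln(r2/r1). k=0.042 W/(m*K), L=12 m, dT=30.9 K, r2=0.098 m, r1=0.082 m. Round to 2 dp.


Q = 2*pi*0.042*12*30.9/ln(0.098/0.082) = 548.96 W

548.96 W


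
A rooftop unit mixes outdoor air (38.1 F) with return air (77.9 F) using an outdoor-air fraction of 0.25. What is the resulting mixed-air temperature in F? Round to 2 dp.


T_mix = 0.25*38.1 + 0.75*77.9 = 67.95 F

67.95 F


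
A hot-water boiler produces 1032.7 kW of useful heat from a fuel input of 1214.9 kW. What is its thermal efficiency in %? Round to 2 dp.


eta = (1032.7/1214.9)*100 = 85.00 %

85.00 %


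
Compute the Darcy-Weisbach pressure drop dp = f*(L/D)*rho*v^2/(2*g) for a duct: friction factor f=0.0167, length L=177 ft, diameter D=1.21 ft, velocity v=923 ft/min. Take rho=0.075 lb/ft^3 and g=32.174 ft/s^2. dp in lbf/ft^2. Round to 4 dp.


v_fps = 923/60 = 15.3833 ft/s
dp = 0.0167*(177/1.21)*0.075*15.3833^2/(2*32.174) = 0.6738 lbf/ft^2

0.6738 lbf/ft^2


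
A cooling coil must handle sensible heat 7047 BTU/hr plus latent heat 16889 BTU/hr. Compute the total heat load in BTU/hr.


Qt = 7047 + 16889 = 23936 BTU/hr

23936 BTU/hr


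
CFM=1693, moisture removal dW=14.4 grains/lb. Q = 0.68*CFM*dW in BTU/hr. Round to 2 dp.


Q = 0.68 * 1693 * 14.4 = 16577.86 BTU/hr

16577.86 BTU/hr


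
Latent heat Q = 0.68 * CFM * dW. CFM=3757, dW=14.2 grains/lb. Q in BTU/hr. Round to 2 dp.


Q = 0.68 * 3757 * 14.2 = 36277.59 BTU/hr

36277.59 BTU/hr


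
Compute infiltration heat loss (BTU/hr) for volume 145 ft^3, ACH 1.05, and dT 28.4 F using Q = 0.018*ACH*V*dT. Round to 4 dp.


Q = 0.018 * 1.05 * 145 * 28.4 = 77.8302 BTU/hr

77.8302 BTU/hr


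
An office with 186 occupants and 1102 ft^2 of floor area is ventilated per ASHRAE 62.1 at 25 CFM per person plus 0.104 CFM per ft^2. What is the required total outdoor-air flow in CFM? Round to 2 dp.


Total = 186*25 + 1102*0.104 = 4764.61 CFM

4764.61 CFM


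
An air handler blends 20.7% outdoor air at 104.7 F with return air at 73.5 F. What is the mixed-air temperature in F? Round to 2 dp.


T_mix = 73.5 + (20.7/100)*(104.7-73.5) = 79.96 F

79.96 F


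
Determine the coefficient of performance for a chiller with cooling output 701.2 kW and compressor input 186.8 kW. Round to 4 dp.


COP = 701.2 / 186.8 = 3.7537

3.7537


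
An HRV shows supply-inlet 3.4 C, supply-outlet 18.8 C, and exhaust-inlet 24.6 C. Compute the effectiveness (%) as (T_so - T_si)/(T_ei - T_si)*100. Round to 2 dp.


eff = (18.8-3.4)/(24.6-3.4)*100 = 72.64 %

72.64 %


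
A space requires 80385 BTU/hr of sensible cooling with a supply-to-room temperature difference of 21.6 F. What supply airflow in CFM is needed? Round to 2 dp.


CFM = 80385 / (1.08 * 21.6) = 3445.86

3445.86 CFM


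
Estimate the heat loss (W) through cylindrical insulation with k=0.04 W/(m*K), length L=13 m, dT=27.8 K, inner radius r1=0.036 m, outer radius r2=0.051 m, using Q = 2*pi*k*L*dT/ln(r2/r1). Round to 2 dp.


Q = 2*pi*0.04*13*27.8/ln(0.051/0.036) = 260.78 W

260.78 W


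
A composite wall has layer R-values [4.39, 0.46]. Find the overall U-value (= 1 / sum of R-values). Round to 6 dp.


R_total = 4.39 + 0.46 = 4.85
U = 1/4.85 = 0.206186

0.206186


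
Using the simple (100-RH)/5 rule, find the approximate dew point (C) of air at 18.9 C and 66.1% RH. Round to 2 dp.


Td = 18.9 - (100-66.1)/5 = 12.12 C

12.12 C


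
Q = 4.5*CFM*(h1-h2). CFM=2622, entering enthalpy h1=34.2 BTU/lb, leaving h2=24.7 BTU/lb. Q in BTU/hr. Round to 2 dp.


Q = 4.5 * 2622 * (34.2 - 24.7) = 112090.50 BTU/hr

112090.50 BTU/hr


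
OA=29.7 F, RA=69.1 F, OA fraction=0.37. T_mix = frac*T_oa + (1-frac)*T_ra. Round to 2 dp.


T_mix = 0.37*29.7 + 0.63*69.1 = 54.52 F

54.52 F


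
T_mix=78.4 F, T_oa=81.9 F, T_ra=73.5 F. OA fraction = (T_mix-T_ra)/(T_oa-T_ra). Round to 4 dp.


frac = (78.4 - 73.5) / (81.9 - 73.5) = 0.5833

0.5833


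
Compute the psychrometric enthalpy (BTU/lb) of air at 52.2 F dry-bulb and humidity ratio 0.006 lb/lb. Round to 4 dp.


h = 0.24*52.2 + 0.006*(1061+0.444*52.2) = 19.0331 BTU/lb

19.0331 BTU/lb


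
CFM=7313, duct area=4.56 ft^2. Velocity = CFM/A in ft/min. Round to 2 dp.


V = 7313 / 4.56 = 1603.73 ft/min

1603.73 ft/min


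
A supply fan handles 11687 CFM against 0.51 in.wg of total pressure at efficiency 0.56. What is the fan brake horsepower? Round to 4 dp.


BHP = 11687 * 0.51 / (6356 * 0.56) = 1.6746 hp

1.6746 hp


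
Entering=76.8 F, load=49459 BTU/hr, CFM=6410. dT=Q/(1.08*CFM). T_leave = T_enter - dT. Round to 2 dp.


dT = 49459/(1.08*6410) = 7.1444
T_leave = 76.8 - 7.1444 = 69.66 F

69.66 F


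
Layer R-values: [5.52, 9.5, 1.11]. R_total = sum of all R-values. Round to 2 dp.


R_total = 5.52 + 9.5 + 1.11 = 16.13

16.13


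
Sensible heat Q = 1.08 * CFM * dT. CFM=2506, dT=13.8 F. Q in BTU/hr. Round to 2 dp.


Q = 1.08 * 2506 * 13.8 = 37349.42 BTU/hr

37349.42 BTU/hr


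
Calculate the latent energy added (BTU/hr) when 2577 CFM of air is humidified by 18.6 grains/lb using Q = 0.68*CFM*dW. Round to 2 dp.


Q = 0.68 * 2577 * 18.6 = 32593.90 BTU/hr

32593.90 BTU/hr


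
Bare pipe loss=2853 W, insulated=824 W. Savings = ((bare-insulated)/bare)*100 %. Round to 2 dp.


Savings = ((2853-824)/2853)*100 = 71.12 %

71.12 %


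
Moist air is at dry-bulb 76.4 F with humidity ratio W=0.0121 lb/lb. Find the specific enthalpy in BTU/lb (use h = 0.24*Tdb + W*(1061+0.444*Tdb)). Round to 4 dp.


h = 0.24*76.4 + 0.0121*(1061+0.444*76.4) = 31.5846 BTU/lb

31.5846 BTU/lb


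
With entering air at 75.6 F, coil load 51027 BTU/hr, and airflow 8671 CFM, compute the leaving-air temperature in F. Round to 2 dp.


dT = 51027/(1.08*8671) = 5.4489
T_leave = 75.6 - 5.4489 = 70.15 F

70.15 F


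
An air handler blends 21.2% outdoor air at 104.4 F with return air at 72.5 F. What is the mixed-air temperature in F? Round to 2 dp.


T_mix = 72.5 + (21.2/100)*(104.4-72.5) = 79.26 F

79.26 F


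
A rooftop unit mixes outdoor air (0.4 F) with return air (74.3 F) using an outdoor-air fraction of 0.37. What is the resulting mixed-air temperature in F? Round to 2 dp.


T_mix = 0.37*0.4 + 0.63*74.3 = 46.96 F

46.96 F


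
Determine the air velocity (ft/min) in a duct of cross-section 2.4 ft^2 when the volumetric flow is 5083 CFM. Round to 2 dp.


V = 5083 / 2.4 = 2117.92 ft/min

2117.92 ft/min


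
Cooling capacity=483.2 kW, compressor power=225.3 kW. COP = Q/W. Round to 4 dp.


COP = 483.2 / 225.3 = 2.1447

2.1447


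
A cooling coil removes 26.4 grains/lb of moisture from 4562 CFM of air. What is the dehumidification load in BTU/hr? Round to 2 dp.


Q = 0.68 * 4562 * 26.4 = 81897.02 BTU/hr

81897.02 BTU/hr


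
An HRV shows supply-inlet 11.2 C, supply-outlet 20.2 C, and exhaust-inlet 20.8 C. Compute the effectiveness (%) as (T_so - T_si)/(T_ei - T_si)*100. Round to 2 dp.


eff = (20.2-11.2)/(20.8-11.2)*100 = 93.75 %

93.75 %


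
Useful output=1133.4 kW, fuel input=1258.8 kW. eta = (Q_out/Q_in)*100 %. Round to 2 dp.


eta = (1133.4/1258.8)*100 = 90.04 %

90.04 %


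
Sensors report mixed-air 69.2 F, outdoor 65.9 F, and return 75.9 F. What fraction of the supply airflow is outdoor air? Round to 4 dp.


frac = (69.2 - 75.9) / (65.9 - 75.9) = 0.6700

0.6700


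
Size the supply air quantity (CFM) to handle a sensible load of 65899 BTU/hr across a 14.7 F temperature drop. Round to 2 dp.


CFM = 65899 / (1.08 * 14.7) = 4150.86

4150.86 CFM


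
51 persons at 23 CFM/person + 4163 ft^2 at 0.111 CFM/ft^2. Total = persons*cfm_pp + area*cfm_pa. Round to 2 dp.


Total = 51*23 + 4163*0.111 = 1635.09 CFM

1635.09 CFM


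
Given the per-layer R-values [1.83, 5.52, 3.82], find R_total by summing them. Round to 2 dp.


R_total = 1.83 + 5.52 + 3.82 = 11.17

11.17


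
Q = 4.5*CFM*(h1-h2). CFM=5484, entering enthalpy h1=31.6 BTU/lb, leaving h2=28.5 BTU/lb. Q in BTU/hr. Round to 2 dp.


Q = 4.5 * 5484 * (31.6 - 28.5) = 76501.80 BTU/hr

76501.80 BTU/hr


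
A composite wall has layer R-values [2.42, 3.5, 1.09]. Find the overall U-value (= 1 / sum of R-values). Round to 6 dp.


R_total = 2.42 + 3.5 + 1.09 = 7.01
U = 1/7.01 = 0.142653

0.142653


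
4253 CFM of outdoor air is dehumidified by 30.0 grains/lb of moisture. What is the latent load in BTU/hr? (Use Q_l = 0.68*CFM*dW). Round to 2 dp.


Q = 0.68 * 4253 * 30.0 = 86761.20 BTU/hr

86761.20 BTU/hr


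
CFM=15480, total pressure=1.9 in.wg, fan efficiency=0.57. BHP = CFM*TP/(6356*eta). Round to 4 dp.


BHP = 15480 * 1.9 / (6356 * 0.57) = 8.1183 hp

8.1183 hp


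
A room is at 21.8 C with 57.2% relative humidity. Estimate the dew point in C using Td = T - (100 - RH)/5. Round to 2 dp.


Td = 21.8 - (100-57.2)/5 = 13.24 C

13.24 C


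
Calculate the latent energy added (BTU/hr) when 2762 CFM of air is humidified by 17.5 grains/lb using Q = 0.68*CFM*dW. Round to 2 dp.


Q = 0.68 * 2762 * 17.5 = 32867.80 BTU/hr

32867.80 BTU/hr


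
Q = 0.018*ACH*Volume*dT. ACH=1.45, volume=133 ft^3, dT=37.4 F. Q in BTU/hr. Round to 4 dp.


Q = 0.018 * 1.45 * 133 * 37.4 = 129.8266 BTU/hr

129.8266 BTU/hr


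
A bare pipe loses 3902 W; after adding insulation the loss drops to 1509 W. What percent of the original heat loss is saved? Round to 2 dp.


Savings = ((3902-1509)/3902)*100 = 61.33 %

61.33 %


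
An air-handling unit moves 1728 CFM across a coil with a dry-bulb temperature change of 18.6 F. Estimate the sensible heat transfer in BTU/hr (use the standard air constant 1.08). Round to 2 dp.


Q = 1.08 * 1728 * 18.6 = 34712.06 BTU/hr

34712.06 BTU/hr


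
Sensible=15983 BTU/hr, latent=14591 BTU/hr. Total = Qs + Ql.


Qt = 15983 + 14591 = 30574 BTU/hr

30574 BTU/hr


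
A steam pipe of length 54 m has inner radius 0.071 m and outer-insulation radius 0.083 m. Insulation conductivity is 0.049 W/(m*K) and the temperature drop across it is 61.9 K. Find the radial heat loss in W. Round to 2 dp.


Q = 2*pi*0.049*54*61.9/ln(0.083/0.071) = 6590.05 W

6590.05 W


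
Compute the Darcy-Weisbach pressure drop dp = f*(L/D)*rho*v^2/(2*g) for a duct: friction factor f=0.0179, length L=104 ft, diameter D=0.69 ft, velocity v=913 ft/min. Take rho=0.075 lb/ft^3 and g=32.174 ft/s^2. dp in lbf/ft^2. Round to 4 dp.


v_fps = 913/60 = 15.2167 ft/s
dp = 0.0179*(104/0.69)*0.075*15.2167^2/(2*32.174) = 0.7281 lbf/ft^2

0.7281 lbf/ft^2


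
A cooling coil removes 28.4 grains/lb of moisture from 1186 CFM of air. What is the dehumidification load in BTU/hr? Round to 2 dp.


Q = 0.68 * 1186 * 28.4 = 22904.03 BTU/hr

22904.03 BTU/hr


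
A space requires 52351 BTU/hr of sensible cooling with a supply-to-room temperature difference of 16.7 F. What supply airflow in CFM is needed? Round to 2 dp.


CFM = 52351 / (1.08 * 16.7) = 2902.58

2902.58 CFM


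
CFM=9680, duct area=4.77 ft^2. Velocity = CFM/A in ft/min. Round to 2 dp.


V = 9680 / 4.77 = 2029.35 ft/min

2029.35 ft/min


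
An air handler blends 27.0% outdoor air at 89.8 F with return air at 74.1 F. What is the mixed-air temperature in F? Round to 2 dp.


T_mix = 74.1 + (27.0/100)*(89.8-74.1) = 78.34 F

78.34 F


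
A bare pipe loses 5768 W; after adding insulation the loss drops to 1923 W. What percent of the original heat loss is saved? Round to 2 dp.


Savings = ((5768-1923)/5768)*100 = 66.66 %

66.66 %


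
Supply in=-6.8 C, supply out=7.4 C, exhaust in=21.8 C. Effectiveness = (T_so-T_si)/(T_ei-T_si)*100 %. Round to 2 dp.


eff = (7.4-(-6.8))/(21.8-(-6.8))*100 = 49.65 %

49.65 %


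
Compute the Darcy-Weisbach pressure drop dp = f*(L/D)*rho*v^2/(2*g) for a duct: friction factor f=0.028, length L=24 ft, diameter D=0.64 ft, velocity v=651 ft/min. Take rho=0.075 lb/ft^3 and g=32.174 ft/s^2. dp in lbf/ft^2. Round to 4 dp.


v_fps = 651/60 = 10.85 ft/s
dp = 0.028*(24/0.64)*0.075*10.85^2/(2*32.174) = 0.1441 lbf/ft^2

0.1441 lbf/ft^2


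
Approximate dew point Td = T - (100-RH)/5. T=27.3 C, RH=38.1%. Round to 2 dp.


Td = 27.3 - (100-38.1)/5 = 14.92 C

14.92 C


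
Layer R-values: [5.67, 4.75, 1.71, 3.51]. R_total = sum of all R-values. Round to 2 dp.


R_total = 5.67 + 4.75 + 1.71 + 3.51 = 15.64

15.64


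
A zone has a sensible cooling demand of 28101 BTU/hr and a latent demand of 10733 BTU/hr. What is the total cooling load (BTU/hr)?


Qt = 28101 + 10733 = 38834 BTU/hr

38834 BTU/hr


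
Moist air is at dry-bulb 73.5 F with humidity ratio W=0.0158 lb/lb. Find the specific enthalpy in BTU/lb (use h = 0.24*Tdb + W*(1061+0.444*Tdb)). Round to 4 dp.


h = 0.24*73.5 + 0.0158*(1061+0.444*73.5) = 34.9194 BTU/lb

34.9194 BTU/lb


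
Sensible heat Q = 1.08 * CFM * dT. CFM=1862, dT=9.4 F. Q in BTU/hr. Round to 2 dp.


Q = 1.08 * 1862 * 9.4 = 18903.02 BTU/hr

18903.02 BTU/hr


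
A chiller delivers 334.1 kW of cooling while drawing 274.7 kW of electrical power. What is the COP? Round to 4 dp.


COP = 334.1 / 274.7 = 1.2162

1.2162


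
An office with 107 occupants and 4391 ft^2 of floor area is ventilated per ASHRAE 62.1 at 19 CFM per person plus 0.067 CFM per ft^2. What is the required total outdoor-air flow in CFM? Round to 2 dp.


Total = 107*19 + 4391*0.067 = 2327.20 CFM

2327.20 CFM
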